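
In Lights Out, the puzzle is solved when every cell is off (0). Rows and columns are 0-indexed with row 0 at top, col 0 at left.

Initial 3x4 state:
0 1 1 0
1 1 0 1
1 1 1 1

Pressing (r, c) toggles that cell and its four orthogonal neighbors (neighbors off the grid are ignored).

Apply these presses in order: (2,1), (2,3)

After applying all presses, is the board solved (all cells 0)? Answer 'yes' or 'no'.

After press 1 at (2,1):
0 1 1 0
1 0 0 1
0 0 0 1

After press 2 at (2,3):
0 1 1 0
1 0 0 0
0 0 1 0

Lights still on: 4

Answer: no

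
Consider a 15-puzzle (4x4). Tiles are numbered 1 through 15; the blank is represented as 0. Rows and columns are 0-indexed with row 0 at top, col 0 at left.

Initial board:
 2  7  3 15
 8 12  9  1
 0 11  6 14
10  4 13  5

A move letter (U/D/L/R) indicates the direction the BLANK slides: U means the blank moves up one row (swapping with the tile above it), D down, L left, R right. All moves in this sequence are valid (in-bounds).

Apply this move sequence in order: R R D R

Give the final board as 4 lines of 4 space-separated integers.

Answer:  2  7  3 15
 8 12  9  1
11  6 13 14
10  4  5  0

Derivation:
After move 1 (R):
 2  7  3 15
 8 12  9  1
11  0  6 14
10  4 13  5

After move 2 (R):
 2  7  3 15
 8 12  9  1
11  6  0 14
10  4 13  5

After move 3 (D):
 2  7  3 15
 8 12  9  1
11  6 13 14
10  4  0  5

After move 4 (R):
 2  7  3 15
 8 12  9  1
11  6 13 14
10  4  5  0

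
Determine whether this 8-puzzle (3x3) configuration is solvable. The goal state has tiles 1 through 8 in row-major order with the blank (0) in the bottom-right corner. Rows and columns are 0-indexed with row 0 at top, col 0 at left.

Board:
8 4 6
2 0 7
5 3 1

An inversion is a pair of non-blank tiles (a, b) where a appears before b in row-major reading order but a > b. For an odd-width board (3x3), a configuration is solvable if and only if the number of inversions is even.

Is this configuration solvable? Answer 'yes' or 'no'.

Inversions (pairs i<j in row-major order where tile[i] > tile[j] > 0): 21
21 is odd, so the puzzle is not solvable.

Answer: no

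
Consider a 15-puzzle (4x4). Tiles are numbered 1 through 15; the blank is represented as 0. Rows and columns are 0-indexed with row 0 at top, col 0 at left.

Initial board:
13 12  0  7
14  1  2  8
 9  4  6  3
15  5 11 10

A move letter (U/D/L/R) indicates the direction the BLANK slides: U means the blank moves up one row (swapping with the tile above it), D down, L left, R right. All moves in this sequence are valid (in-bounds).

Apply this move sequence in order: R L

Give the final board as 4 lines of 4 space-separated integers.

After move 1 (R):
13 12  7  0
14  1  2  8
 9  4  6  3
15  5 11 10

After move 2 (L):
13 12  0  7
14  1  2  8
 9  4  6  3
15  5 11 10

Answer: 13 12  0  7
14  1  2  8
 9  4  6  3
15  5 11 10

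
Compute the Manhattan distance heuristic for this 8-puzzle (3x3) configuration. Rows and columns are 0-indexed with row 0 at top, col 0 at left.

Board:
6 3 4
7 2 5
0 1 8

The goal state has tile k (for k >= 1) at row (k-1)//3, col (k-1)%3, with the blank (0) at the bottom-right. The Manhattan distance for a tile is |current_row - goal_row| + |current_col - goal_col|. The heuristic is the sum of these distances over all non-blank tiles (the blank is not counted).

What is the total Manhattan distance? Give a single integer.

Tile 6: at (0,0), goal (1,2), distance |0-1|+|0-2| = 3
Tile 3: at (0,1), goal (0,2), distance |0-0|+|1-2| = 1
Tile 4: at (0,2), goal (1,0), distance |0-1|+|2-0| = 3
Tile 7: at (1,0), goal (2,0), distance |1-2|+|0-0| = 1
Tile 2: at (1,1), goal (0,1), distance |1-0|+|1-1| = 1
Tile 5: at (1,2), goal (1,1), distance |1-1|+|2-1| = 1
Tile 1: at (2,1), goal (0,0), distance |2-0|+|1-0| = 3
Tile 8: at (2,2), goal (2,1), distance |2-2|+|2-1| = 1
Sum: 3 + 1 + 3 + 1 + 1 + 1 + 3 + 1 = 14

Answer: 14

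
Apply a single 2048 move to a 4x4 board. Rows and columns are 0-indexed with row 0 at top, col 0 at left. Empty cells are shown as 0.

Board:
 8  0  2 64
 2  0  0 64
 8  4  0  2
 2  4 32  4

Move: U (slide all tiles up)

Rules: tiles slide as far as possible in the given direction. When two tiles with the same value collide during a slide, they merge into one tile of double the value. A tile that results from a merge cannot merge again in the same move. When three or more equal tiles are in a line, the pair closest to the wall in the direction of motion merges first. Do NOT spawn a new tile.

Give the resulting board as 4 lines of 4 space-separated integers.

Slide up:
col 0: [8, 2, 8, 2] -> [8, 2, 8, 2]
col 1: [0, 0, 4, 4] -> [8, 0, 0, 0]
col 2: [2, 0, 0, 32] -> [2, 32, 0, 0]
col 3: [64, 64, 2, 4] -> [128, 2, 4, 0]

Answer:   8   8   2 128
  2   0  32   2
  8   0   0   4
  2   0   0   0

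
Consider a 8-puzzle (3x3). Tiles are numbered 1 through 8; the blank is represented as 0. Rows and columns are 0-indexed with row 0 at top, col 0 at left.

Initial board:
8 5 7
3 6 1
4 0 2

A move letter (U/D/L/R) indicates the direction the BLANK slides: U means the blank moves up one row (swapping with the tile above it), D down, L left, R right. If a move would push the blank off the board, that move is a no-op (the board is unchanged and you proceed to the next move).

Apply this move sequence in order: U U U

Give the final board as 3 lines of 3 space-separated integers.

After move 1 (U):
8 5 7
3 0 1
4 6 2

After move 2 (U):
8 0 7
3 5 1
4 6 2

After move 3 (U):
8 0 7
3 5 1
4 6 2

Answer: 8 0 7
3 5 1
4 6 2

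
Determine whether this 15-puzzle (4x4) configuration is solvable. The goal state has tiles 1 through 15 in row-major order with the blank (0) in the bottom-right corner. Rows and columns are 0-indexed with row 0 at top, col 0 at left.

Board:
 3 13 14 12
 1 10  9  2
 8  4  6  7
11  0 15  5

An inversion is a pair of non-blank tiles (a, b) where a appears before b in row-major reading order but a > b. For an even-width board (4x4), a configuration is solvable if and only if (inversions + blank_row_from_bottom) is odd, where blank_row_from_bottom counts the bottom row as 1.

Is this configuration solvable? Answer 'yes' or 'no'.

Inversions: 55
Blank is in row 3 (0-indexed from top), which is row 1 counting from the bottom (bottom = 1).
55 + 1 = 56, which is even, so the puzzle is not solvable.

Answer: no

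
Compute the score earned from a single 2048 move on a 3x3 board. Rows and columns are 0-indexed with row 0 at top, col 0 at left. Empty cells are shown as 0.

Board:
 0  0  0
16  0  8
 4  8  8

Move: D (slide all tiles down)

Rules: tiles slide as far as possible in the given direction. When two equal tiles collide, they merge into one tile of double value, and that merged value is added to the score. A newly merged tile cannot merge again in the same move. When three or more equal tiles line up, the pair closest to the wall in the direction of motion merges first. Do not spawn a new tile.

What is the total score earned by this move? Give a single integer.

Slide down:
col 0: [0, 16, 4] -> [0, 16, 4]  score +0 (running 0)
col 1: [0, 0, 8] -> [0, 0, 8]  score +0 (running 0)
col 2: [0, 8, 8] -> [0, 0, 16]  score +16 (running 16)
Board after move:
 0  0  0
16  0  0
 4  8 16

Answer: 16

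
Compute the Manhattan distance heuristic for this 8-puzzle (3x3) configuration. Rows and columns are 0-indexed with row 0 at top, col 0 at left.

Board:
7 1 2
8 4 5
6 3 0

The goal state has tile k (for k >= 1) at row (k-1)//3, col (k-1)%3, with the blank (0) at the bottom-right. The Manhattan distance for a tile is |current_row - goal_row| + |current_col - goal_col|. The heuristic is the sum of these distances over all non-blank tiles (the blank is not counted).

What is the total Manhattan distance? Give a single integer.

Answer: 14

Derivation:
Tile 7: (0,0)->(2,0) = 2
Tile 1: (0,1)->(0,0) = 1
Tile 2: (0,2)->(0,1) = 1
Tile 8: (1,0)->(2,1) = 2
Tile 4: (1,1)->(1,0) = 1
Tile 5: (1,2)->(1,1) = 1
Tile 6: (2,0)->(1,2) = 3
Tile 3: (2,1)->(0,2) = 3
Sum: 2 + 1 + 1 + 2 + 1 + 1 + 3 + 3 = 14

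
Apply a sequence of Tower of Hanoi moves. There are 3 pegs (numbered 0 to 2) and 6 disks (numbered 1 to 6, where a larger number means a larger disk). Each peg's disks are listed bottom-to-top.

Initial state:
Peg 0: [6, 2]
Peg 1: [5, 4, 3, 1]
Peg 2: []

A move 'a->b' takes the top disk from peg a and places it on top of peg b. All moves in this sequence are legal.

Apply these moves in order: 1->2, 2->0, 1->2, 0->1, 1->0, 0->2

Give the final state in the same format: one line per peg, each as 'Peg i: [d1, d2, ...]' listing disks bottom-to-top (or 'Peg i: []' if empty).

After move 1 (1->2):
Peg 0: [6, 2]
Peg 1: [5, 4, 3]
Peg 2: [1]

After move 2 (2->0):
Peg 0: [6, 2, 1]
Peg 1: [5, 4, 3]
Peg 2: []

After move 3 (1->2):
Peg 0: [6, 2, 1]
Peg 1: [5, 4]
Peg 2: [3]

After move 4 (0->1):
Peg 0: [6, 2]
Peg 1: [5, 4, 1]
Peg 2: [3]

After move 5 (1->0):
Peg 0: [6, 2, 1]
Peg 1: [5, 4]
Peg 2: [3]

After move 6 (0->2):
Peg 0: [6, 2]
Peg 1: [5, 4]
Peg 2: [3, 1]

Answer: Peg 0: [6, 2]
Peg 1: [5, 4]
Peg 2: [3, 1]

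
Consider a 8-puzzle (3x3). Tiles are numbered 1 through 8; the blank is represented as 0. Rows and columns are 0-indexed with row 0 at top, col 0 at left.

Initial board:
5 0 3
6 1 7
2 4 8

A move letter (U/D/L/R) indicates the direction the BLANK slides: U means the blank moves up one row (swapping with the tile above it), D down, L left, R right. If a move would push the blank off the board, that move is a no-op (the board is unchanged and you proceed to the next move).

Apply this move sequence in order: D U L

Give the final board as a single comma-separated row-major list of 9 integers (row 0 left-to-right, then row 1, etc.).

Answer: 0, 5, 3, 6, 1, 7, 2, 4, 8

Derivation:
After move 1 (D):
5 1 3
6 0 7
2 4 8

After move 2 (U):
5 0 3
6 1 7
2 4 8

After move 3 (L):
0 5 3
6 1 7
2 4 8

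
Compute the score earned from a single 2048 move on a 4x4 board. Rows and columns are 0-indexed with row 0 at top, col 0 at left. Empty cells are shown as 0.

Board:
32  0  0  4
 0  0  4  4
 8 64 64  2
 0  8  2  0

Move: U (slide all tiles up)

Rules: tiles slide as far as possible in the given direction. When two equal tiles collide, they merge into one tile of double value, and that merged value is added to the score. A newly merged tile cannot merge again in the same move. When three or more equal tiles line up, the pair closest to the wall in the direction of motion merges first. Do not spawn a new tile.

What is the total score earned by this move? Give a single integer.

Answer: 8

Derivation:
Slide up:
col 0: [32, 0, 8, 0] -> [32, 8, 0, 0]  score +0 (running 0)
col 1: [0, 0, 64, 8] -> [64, 8, 0, 0]  score +0 (running 0)
col 2: [0, 4, 64, 2] -> [4, 64, 2, 0]  score +0 (running 0)
col 3: [4, 4, 2, 0] -> [8, 2, 0, 0]  score +8 (running 8)
Board after move:
32 64  4  8
 8  8 64  2
 0  0  2  0
 0  0  0  0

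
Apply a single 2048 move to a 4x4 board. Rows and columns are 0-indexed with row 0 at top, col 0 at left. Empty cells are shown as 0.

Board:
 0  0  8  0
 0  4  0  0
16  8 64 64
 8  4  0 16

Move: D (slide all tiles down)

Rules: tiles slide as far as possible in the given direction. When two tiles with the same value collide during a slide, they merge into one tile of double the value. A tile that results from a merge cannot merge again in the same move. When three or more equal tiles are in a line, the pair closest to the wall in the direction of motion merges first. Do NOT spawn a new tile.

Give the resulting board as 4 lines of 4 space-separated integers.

Slide down:
col 0: [0, 0, 16, 8] -> [0, 0, 16, 8]
col 1: [0, 4, 8, 4] -> [0, 4, 8, 4]
col 2: [8, 0, 64, 0] -> [0, 0, 8, 64]
col 3: [0, 0, 64, 16] -> [0, 0, 64, 16]

Answer:  0  0  0  0
 0  4  0  0
16  8  8 64
 8  4 64 16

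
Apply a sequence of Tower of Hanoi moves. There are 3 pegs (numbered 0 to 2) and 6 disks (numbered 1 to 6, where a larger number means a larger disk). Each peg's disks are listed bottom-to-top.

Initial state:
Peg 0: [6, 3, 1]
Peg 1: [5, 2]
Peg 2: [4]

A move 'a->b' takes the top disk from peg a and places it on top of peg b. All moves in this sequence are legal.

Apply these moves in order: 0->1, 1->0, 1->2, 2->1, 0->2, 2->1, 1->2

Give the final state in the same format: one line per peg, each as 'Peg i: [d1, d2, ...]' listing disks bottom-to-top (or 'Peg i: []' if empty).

Answer: Peg 0: [6, 3]
Peg 1: [5, 2]
Peg 2: [4, 1]

Derivation:
After move 1 (0->1):
Peg 0: [6, 3]
Peg 1: [5, 2, 1]
Peg 2: [4]

After move 2 (1->0):
Peg 0: [6, 3, 1]
Peg 1: [5, 2]
Peg 2: [4]

After move 3 (1->2):
Peg 0: [6, 3, 1]
Peg 1: [5]
Peg 2: [4, 2]

After move 4 (2->1):
Peg 0: [6, 3, 1]
Peg 1: [5, 2]
Peg 2: [4]

After move 5 (0->2):
Peg 0: [6, 3]
Peg 1: [5, 2]
Peg 2: [4, 1]

After move 6 (2->1):
Peg 0: [6, 3]
Peg 1: [5, 2, 1]
Peg 2: [4]

After move 7 (1->2):
Peg 0: [6, 3]
Peg 1: [5, 2]
Peg 2: [4, 1]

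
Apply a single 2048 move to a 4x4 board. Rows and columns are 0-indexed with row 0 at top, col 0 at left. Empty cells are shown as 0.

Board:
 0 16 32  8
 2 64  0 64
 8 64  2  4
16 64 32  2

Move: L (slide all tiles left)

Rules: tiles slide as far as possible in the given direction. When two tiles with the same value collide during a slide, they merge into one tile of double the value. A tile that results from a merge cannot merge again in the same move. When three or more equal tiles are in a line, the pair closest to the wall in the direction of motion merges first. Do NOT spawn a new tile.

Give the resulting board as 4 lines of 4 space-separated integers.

Slide left:
row 0: [0, 16, 32, 8] -> [16, 32, 8, 0]
row 1: [2, 64, 0, 64] -> [2, 128, 0, 0]
row 2: [8, 64, 2, 4] -> [8, 64, 2, 4]
row 3: [16, 64, 32, 2] -> [16, 64, 32, 2]

Answer:  16  32   8   0
  2 128   0   0
  8  64   2   4
 16  64  32   2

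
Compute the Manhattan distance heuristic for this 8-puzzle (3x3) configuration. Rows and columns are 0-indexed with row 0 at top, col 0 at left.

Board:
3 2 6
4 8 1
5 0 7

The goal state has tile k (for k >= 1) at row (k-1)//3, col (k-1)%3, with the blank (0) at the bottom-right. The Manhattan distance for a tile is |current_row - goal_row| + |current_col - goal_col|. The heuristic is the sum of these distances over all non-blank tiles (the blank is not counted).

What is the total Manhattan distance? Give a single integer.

Tile 3: (0,0)->(0,2) = 2
Tile 2: (0,1)->(0,1) = 0
Tile 6: (0,2)->(1,2) = 1
Tile 4: (1,0)->(1,0) = 0
Tile 8: (1,1)->(2,1) = 1
Tile 1: (1,2)->(0,0) = 3
Tile 5: (2,0)->(1,1) = 2
Tile 7: (2,2)->(2,0) = 2
Sum: 2 + 0 + 1 + 0 + 1 + 3 + 2 + 2 = 11

Answer: 11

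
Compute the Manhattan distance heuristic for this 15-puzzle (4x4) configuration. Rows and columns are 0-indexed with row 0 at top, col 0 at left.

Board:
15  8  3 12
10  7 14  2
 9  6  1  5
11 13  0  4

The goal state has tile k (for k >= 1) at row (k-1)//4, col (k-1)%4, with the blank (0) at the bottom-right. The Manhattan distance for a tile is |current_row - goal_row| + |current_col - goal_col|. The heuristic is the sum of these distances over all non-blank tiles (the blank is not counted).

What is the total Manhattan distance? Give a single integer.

Tile 15: at (0,0), goal (3,2), distance |0-3|+|0-2| = 5
Tile 8: at (0,1), goal (1,3), distance |0-1|+|1-3| = 3
Tile 3: at (0,2), goal (0,2), distance |0-0|+|2-2| = 0
Tile 12: at (0,3), goal (2,3), distance |0-2|+|3-3| = 2
Tile 10: at (1,0), goal (2,1), distance |1-2|+|0-1| = 2
Tile 7: at (1,1), goal (1,2), distance |1-1|+|1-2| = 1
Tile 14: at (1,2), goal (3,1), distance |1-3|+|2-1| = 3
Tile 2: at (1,3), goal (0,1), distance |1-0|+|3-1| = 3
Tile 9: at (2,0), goal (2,0), distance |2-2|+|0-0| = 0
Tile 6: at (2,1), goal (1,1), distance |2-1|+|1-1| = 1
Tile 1: at (2,2), goal (0,0), distance |2-0|+|2-0| = 4
Tile 5: at (2,3), goal (1,0), distance |2-1|+|3-0| = 4
Tile 11: at (3,0), goal (2,2), distance |3-2|+|0-2| = 3
Tile 13: at (3,1), goal (3,0), distance |3-3|+|1-0| = 1
Tile 4: at (3,3), goal (0,3), distance |3-0|+|3-3| = 3
Sum: 5 + 3 + 0 + 2 + 2 + 1 + 3 + 3 + 0 + 1 + 4 + 4 + 3 + 1 + 3 = 35

Answer: 35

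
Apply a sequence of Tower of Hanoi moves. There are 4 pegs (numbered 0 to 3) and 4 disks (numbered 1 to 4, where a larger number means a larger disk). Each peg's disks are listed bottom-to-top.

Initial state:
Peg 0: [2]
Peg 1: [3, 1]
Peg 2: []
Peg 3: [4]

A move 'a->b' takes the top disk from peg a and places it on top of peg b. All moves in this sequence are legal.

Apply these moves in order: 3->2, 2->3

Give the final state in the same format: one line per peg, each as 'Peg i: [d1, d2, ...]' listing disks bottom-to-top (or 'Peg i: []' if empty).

Answer: Peg 0: [2]
Peg 1: [3, 1]
Peg 2: []
Peg 3: [4]

Derivation:
After move 1 (3->2):
Peg 0: [2]
Peg 1: [3, 1]
Peg 2: [4]
Peg 3: []

After move 2 (2->3):
Peg 0: [2]
Peg 1: [3, 1]
Peg 2: []
Peg 3: [4]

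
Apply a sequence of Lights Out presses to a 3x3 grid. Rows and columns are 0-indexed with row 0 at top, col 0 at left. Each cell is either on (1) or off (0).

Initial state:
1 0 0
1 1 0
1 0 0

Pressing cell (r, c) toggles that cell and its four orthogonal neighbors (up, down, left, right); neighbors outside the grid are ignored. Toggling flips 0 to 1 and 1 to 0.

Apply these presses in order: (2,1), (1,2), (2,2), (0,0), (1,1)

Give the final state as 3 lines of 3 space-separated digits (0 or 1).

After press 1 at (2,1):
1 0 0
1 0 0
0 1 1

After press 2 at (1,2):
1 0 1
1 1 1
0 1 0

After press 3 at (2,2):
1 0 1
1 1 0
0 0 1

After press 4 at (0,0):
0 1 1
0 1 0
0 0 1

After press 5 at (1,1):
0 0 1
1 0 1
0 1 1

Answer: 0 0 1
1 0 1
0 1 1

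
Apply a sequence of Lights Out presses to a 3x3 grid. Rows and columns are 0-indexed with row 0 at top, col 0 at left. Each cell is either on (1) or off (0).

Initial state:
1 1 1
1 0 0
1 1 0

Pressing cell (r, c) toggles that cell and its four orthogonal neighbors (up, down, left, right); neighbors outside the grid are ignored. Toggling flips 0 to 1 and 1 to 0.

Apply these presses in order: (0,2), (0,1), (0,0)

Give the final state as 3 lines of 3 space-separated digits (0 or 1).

Answer: 1 0 1
0 1 1
1 1 0

Derivation:
After press 1 at (0,2):
1 0 0
1 0 1
1 1 0

After press 2 at (0,1):
0 1 1
1 1 1
1 1 0

After press 3 at (0,0):
1 0 1
0 1 1
1 1 0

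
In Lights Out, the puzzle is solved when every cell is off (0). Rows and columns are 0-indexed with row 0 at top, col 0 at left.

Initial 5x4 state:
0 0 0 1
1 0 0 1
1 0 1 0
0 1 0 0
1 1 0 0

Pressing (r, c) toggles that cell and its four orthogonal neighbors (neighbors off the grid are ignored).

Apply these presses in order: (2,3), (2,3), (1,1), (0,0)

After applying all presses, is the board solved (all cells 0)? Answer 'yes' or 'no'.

Answer: no

Derivation:
After press 1 at (2,3):
0 0 0 1
1 0 0 0
1 0 0 1
0 1 0 1
1 1 0 0

After press 2 at (2,3):
0 0 0 1
1 0 0 1
1 0 1 0
0 1 0 0
1 1 0 0

After press 3 at (1,1):
0 1 0 1
0 1 1 1
1 1 1 0
0 1 0 0
1 1 0 0

After press 4 at (0,0):
1 0 0 1
1 1 1 1
1 1 1 0
0 1 0 0
1 1 0 0

Lights still on: 12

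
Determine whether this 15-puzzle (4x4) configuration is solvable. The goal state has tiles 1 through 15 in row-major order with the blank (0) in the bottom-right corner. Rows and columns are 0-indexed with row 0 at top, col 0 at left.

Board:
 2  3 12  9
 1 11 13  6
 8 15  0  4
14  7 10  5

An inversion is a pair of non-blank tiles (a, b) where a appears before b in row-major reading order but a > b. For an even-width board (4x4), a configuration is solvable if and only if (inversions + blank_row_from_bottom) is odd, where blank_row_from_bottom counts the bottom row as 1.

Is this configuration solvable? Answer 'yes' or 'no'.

Answer: no

Derivation:
Inversions: 44
Blank is in row 2 (0-indexed from top), which is row 2 counting from the bottom (bottom = 1).
44 + 2 = 46, which is even, so the puzzle is not solvable.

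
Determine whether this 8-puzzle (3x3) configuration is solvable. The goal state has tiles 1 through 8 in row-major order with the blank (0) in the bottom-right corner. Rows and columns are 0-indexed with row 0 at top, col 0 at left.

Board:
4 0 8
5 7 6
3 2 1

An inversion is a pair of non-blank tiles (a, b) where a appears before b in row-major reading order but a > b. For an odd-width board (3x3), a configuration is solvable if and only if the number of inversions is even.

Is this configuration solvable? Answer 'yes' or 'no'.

Inversions (pairs i<j in row-major order where tile[i] > tile[j] > 0): 22
22 is even, so the puzzle is solvable.

Answer: yes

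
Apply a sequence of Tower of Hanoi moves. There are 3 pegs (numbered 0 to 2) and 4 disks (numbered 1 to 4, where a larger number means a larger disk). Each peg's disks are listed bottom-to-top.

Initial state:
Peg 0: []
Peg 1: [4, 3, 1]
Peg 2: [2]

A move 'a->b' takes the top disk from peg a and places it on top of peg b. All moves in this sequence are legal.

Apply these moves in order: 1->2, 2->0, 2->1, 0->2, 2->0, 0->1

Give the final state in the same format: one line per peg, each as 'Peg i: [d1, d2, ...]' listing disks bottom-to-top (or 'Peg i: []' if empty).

After move 1 (1->2):
Peg 0: []
Peg 1: [4, 3]
Peg 2: [2, 1]

After move 2 (2->0):
Peg 0: [1]
Peg 1: [4, 3]
Peg 2: [2]

After move 3 (2->1):
Peg 0: [1]
Peg 1: [4, 3, 2]
Peg 2: []

After move 4 (0->2):
Peg 0: []
Peg 1: [4, 3, 2]
Peg 2: [1]

After move 5 (2->0):
Peg 0: [1]
Peg 1: [4, 3, 2]
Peg 2: []

After move 6 (0->1):
Peg 0: []
Peg 1: [4, 3, 2, 1]
Peg 2: []

Answer: Peg 0: []
Peg 1: [4, 3, 2, 1]
Peg 2: []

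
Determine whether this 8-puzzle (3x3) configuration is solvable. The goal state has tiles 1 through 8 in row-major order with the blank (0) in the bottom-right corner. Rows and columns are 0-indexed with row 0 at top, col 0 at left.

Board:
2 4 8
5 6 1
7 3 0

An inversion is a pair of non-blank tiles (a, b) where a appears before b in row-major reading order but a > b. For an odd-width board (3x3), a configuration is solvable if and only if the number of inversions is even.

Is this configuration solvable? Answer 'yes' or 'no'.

Answer: no

Derivation:
Inversions (pairs i<j in row-major order where tile[i] > tile[j] > 0): 13
13 is odd, so the puzzle is not solvable.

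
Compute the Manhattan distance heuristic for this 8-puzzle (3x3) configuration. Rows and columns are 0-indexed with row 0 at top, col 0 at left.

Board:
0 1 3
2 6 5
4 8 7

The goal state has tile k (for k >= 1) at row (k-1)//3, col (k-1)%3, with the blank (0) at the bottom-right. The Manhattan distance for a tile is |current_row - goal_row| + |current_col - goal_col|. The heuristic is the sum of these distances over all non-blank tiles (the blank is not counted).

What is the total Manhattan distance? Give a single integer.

Tile 1: at (0,1), goal (0,0), distance |0-0|+|1-0| = 1
Tile 3: at (0,2), goal (0,2), distance |0-0|+|2-2| = 0
Tile 2: at (1,0), goal (0,1), distance |1-0|+|0-1| = 2
Tile 6: at (1,1), goal (1,2), distance |1-1|+|1-2| = 1
Tile 5: at (1,2), goal (1,1), distance |1-1|+|2-1| = 1
Tile 4: at (2,0), goal (1,0), distance |2-1|+|0-0| = 1
Tile 8: at (2,1), goal (2,1), distance |2-2|+|1-1| = 0
Tile 7: at (2,2), goal (2,0), distance |2-2|+|2-0| = 2
Sum: 1 + 0 + 2 + 1 + 1 + 1 + 0 + 2 = 8

Answer: 8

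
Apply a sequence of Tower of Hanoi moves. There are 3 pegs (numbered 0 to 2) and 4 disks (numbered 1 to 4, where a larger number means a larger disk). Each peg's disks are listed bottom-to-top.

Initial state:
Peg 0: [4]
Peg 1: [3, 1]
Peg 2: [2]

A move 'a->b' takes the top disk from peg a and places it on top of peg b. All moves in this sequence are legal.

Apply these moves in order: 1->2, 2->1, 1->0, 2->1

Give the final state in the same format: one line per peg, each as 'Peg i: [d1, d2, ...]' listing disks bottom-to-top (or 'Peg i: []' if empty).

Answer: Peg 0: [4, 1]
Peg 1: [3, 2]
Peg 2: []

Derivation:
After move 1 (1->2):
Peg 0: [4]
Peg 1: [3]
Peg 2: [2, 1]

After move 2 (2->1):
Peg 0: [4]
Peg 1: [3, 1]
Peg 2: [2]

After move 3 (1->0):
Peg 0: [4, 1]
Peg 1: [3]
Peg 2: [2]

After move 4 (2->1):
Peg 0: [4, 1]
Peg 1: [3, 2]
Peg 2: []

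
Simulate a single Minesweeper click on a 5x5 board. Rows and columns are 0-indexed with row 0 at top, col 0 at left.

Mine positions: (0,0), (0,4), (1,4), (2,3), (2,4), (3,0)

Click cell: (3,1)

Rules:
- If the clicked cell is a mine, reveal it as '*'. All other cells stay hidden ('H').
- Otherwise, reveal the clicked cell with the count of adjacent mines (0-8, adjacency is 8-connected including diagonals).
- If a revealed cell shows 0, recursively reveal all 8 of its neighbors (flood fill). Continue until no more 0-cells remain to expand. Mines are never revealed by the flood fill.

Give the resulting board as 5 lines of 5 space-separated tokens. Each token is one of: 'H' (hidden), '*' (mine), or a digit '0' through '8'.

H H H H H
H H H H H
H H H H H
H 1 H H H
H H H H H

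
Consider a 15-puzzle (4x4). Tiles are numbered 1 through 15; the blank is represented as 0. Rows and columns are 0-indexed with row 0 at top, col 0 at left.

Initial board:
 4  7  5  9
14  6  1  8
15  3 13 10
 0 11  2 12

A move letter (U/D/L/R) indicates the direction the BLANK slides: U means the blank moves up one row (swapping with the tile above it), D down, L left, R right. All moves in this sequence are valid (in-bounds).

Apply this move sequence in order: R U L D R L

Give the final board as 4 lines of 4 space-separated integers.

After move 1 (R):
 4  7  5  9
14  6  1  8
15  3 13 10
11  0  2 12

After move 2 (U):
 4  7  5  9
14  6  1  8
15  0 13 10
11  3  2 12

After move 3 (L):
 4  7  5  9
14  6  1  8
 0 15 13 10
11  3  2 12

After move 4 (D):
 4  7  5  9
14  6  1  8
11 15 13 10
 0  3  2 12

After move 5 (R):
 4  7  5  9
14  6  1  8
11 15 13 10
 3  0  2 12

After move 6 (L):
 4  7  5  9
14  6  1  8
11 15 13 10
 0  3  2 12

Answer:  4  7  5  9
14  6  1  8
11 15 13 10
 0  3  2 12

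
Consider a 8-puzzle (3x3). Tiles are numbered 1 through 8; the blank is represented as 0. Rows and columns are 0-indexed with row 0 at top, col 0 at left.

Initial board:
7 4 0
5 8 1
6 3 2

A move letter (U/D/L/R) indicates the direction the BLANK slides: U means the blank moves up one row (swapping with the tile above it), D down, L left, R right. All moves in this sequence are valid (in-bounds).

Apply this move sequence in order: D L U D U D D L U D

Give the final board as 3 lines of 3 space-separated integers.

After move 1 (D):
7 4 1
5 8 0
6 3 2

After move 2 (L):
7 4 1
5 0 8
6 3 2

After move 3 (U):
7 0 1
5 4 8
6 3 2

After move 4 (D):
7 4 1
5 0 8
6 3 2

After move 5 (U):
7 0 1
5 4 8
6 3 2

After move 6 (D):
7 4 1
5 0 8
6 3 2

After move 7 (D):
7 4 1
5 3 8
6 0 2

After move 8 (L):
7 4 1
5 3 8
0 6 2

After move 9 (U):
7 4 1
0 3 8
5 6 2

After move 10 (D):
7 4 1
5 3 8
0 6 2

Answer: 7 4 1
5 3 8
0 6 2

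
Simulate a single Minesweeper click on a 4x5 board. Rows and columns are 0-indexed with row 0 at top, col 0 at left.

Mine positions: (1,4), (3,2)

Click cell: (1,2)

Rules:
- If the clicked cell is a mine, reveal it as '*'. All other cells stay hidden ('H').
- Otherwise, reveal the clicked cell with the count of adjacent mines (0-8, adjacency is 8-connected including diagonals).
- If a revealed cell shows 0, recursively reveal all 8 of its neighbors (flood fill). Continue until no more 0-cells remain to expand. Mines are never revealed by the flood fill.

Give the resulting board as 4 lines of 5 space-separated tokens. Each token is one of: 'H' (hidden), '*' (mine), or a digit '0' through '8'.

0 0 0 1 H
0 0 0 1 H
0 1 1 2 H
0 1 H H H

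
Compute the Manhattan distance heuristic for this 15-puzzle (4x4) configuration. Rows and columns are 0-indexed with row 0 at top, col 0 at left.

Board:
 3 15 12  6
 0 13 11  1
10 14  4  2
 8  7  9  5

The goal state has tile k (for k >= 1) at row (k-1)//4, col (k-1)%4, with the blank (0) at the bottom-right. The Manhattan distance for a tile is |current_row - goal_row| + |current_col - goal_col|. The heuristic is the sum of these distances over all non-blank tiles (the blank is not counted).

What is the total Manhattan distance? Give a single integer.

Tile 3: (0,0)->(0,2) = 2
Tile 15: (0,1)->(3,2) = 4
Tile 12: (0,2)->(2,3) = 3
Tile 6: (0,3)->(1,1) = 3
Tile 13: (1,1)->(3,0) = 3
Tile 11: (1,2)->(2,2) = 1
Tile 1: (1,3)->(0,0) = 4
Tile 10: (2,0)->(2,1) = 1
Tile 14: (2,1)->(3,1) = 1
Tile 4: (2,2)->(0,3) = 3
Tile 2: (2,3)->(0,1) = 4
Tile 8: (3,0)->(1,3) = 5
Tile 7: (3,1)->(1,2) = 3
Tile 9: (3,2)->(2,0) = 3
Tile 5: (3,3)->(1,0) = 5
Sum: 2 + 4 + 3 + 3 + 3 + 1 + 4 + 1 + 1 + 3 + 4 + 5 + 3 + 3 + 5 = 45

Answer: 45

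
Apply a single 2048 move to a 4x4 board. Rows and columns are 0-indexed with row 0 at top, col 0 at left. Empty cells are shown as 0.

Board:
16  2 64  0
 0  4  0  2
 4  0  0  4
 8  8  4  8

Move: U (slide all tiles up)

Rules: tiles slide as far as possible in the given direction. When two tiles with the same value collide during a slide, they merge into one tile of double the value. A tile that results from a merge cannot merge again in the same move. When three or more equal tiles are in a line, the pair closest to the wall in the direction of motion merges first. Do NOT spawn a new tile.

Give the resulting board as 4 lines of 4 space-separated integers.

Answer: 16  2 64  2
 4  4  4  4
 8  8  0  8
 0  0  0  0

Derivation:
Slide up:
col 0: [16, 0, 4, 8] -> [16, 4, 8, 0]
col 1: [2, 4, 0, 8] -> [2, 4, 8, 0]
col 2: [64, 0, 0, 4] -> [64, 4, 0, 0]
col 3: [0, 2, 4, 8] -> [2, 4, 8, 0]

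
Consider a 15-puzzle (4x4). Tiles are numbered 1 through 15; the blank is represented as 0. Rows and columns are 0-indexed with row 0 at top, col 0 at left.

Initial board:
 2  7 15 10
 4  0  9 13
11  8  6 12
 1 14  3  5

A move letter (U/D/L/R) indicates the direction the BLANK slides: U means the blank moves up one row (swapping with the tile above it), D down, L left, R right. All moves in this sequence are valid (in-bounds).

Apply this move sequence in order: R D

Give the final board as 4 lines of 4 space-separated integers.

After move 1 (R):
 2  7 15 10
 4  9  0 13
11  8  6 12
 1 14  3  5

After move 2 (D):
 2  7 15 10
 4  9  6 13
11  8  0 12
 1 14  3  5

Answer:  2  7 15 10
 4  9  6 13
11  8  0 12
 1 14  3  5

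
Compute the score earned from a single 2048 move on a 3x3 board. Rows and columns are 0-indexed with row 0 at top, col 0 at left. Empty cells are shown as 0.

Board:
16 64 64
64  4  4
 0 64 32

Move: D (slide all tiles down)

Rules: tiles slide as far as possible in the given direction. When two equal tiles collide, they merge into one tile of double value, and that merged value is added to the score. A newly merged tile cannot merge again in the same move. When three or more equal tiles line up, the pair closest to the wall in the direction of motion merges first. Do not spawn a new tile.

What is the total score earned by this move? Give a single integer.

Slide down:
col 0: [16, 64, 0] -> [0, 16, 64]  score +0 (running 0)
col 1: [64, 4, 64] -> [64, 4, 64]  score +0 (running 0)
col 2: [64, 4, 32] -> [64, 4, 32]  score +0 (running 0)
Board after move:
 0 64 64
16  4  4
64 64 32

Answer: 0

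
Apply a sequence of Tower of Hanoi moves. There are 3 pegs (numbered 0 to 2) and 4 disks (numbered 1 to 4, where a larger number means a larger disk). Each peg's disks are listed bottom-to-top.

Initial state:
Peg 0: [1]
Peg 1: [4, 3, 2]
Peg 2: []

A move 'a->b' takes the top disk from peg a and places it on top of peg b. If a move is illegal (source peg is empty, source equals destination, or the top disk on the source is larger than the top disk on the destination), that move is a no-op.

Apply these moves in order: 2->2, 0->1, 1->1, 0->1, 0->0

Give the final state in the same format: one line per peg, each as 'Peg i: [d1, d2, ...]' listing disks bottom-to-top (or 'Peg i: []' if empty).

Answer: Peg 0: []
Peg 1: [4, 3, 2, 1]
Peg 2: []

Derivation:
After move 1 (2->2):
Peg 0: [1]
Peg 1: [4, 3, 2]
Peg 2: []

After move 2 (0->1):
Peg 0: []
Peg 1: [4, 3, 2, 1]
Peg 2: []

After move 3 (1->1):
Peg 0: []
Peg 1: [4, 3, 2, 1]
Peg 2: []

After move 4 (0->1):
Peg 0: []
Peg 1: [4, 3, 2, 1]
Peg 2: []

After move 5 (0->0):
Peg 0: []
Peg 1: [4, 3, 2, 1]
Peg 2: []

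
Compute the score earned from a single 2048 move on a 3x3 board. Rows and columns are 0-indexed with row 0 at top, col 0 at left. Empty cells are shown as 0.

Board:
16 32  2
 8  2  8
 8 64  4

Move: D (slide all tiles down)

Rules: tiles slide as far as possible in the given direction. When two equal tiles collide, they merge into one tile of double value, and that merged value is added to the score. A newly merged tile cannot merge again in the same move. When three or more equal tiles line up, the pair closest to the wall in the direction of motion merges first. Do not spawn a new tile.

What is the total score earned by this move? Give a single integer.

Slide down:
col 0: [16, 8, 8] -> [0, 16, 16]  score +16 (running 16)
col 1: [32, 2, 64] -> [32, 2, 64]  score +0 (running 16)
col 2: [2, 8, 4] -> [2, 8, 4]  score +0 (running 16)
Board after move:
 0 32  2
16  2  8
16 64  4

Answer: 16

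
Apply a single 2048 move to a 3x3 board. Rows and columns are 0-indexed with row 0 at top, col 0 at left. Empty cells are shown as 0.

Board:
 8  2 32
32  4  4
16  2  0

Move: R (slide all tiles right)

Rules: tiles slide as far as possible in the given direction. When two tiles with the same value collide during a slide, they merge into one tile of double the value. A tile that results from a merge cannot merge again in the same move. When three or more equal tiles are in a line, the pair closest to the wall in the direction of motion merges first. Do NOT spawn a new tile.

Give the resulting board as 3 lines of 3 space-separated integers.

Answer:  8  2 32
 0 32  8
 0 16  2

Derivation:
Slide right:
row 0: [8, 2, 32] -> [8, 2, 32]
row 1: [32, 4, 4] -> [0, 32, 8]
row 2: [16, 2, 0] -> [0, 16, 2]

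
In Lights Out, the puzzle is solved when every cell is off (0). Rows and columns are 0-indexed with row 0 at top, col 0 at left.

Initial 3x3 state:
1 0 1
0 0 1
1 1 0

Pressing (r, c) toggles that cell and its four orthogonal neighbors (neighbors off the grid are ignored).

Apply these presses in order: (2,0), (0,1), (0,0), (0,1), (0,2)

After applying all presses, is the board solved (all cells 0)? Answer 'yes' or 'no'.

After press 1 at (2,0):
1 0 1
1 0 1
0 0 0

After press 2 at (0,1):
0 1 0
1 1 1
0 0 0

After press 3 at (0,0):
1 0 0
0 1 1
0 0 0

After press 4 at (0,1):
0 1 1
0 0 1
0 0 0

After press 5 at (0,2):
0 0 0
0 0 0
0 0 0

Lights still on: 0

Answer: yes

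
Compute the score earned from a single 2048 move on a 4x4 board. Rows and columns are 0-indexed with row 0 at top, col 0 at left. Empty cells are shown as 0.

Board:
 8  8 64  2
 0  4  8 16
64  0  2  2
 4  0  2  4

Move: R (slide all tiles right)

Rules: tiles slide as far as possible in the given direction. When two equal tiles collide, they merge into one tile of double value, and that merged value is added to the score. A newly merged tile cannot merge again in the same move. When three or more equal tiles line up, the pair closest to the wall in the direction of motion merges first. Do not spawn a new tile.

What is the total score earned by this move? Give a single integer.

Answer: 20

Derivation:
Slide right:
row 0: [8, 8, 64, 2] -> [0, 16, 64, 2]  score +16 (running 16)
row 1: [0, 4, 8, 16] -> [0, 4, 8, 16]  score +0 (running 16)
row 2: [64, 0, 2, 2] -> [0, 0, 64, 4]  score +4 (running 20)
row 3: [4, 0, 2, 4] -> [0, 4, 2, 4]  score +0 (running 20)
Board after move:
 0 16 64  2
 0  4  8 16
 0  0 64  4
 0  4  2  4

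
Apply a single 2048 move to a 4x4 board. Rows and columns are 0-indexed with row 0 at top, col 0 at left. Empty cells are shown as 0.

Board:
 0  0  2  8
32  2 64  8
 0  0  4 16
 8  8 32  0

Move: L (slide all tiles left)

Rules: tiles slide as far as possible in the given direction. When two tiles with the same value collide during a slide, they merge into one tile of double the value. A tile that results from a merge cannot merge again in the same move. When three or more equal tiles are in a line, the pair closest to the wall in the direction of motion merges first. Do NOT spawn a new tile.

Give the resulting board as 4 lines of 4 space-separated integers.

Slide left:
row 0: [0, 0, 2, 8] -> [2, 8, 0, 0]
row 1: [32, 2, 64, 8] -> [32, 2, 64, 8]
row 2: [0, 0, 4, 16] -> [4, 16, 0, 0]
row 3: [8, 8, 32, 0] -> [16, 32, 0, 0]

Answer:  2  8  0  0
32  2 64  8
 4 16  0  0
16 32  0  0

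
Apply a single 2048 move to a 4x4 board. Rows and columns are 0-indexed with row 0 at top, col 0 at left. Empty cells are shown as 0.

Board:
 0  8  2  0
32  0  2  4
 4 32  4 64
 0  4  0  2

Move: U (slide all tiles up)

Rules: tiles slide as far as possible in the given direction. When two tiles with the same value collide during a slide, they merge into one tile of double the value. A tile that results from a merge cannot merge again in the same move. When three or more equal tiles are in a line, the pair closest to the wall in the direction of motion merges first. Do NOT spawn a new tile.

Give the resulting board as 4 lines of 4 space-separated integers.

Slide up:
col 0: [0, 32, 4, 0] -> [32, 4, 0, 0]
col 1: [8, 0, 32, 4] -> [8, 32, 4, 0]
col 2: [2, 2, 4, 0] -> [4, 4, 0, 0]
col 3: [0, 4, 64, 2] -> [4, 64, 2, 0]

Answer: 32  8  4  4
 4 32  4 64
 0  4  0  2
 0  0  0  0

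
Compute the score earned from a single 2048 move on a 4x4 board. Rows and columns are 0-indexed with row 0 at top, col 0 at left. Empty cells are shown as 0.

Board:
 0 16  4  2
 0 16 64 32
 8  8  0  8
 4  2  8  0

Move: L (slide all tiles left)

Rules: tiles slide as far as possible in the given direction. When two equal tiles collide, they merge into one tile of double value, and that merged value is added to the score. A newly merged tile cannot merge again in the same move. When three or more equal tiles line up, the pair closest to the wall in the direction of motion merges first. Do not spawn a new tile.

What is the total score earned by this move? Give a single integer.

Slide left:
row 0: [0, 16, 4, 2] -> [16, 4, 2, 0]  score +0 (running 0)
row 1: [0, 16, 64, 32] -> [16, 64, 32, 0]  score +0 (running 0)
row 2: [8, 8, 0, 8] -> [16, 8, 0, 0]  score +16 (running 16)
row 3: [4, 2, 8, 0] -> [4, 2, 8, 0]  score +0 (running 16)
Board after move:
16  4  2  0
16 64 32  0
16  8  0  0
 4  2  8  0

Answer: 16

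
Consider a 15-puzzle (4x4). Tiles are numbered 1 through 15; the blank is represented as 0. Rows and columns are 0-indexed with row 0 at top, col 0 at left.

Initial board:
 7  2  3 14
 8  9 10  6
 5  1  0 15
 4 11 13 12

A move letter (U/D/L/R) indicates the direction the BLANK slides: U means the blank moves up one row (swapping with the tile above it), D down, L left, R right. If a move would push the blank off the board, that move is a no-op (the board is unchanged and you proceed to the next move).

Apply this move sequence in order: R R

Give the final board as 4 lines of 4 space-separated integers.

After move 1 (R):
 7  2  3 14
 8  9 10  6
 5  1 15  0
 4 11 13 12

After move 2 (R):
 7  2  3 14
 8  9 10  6
 5  1 15  0
 4 11 13 12

Answer:  7  2  3 14
 8  9 10  6
 5  1 15  0
 4 11 13 12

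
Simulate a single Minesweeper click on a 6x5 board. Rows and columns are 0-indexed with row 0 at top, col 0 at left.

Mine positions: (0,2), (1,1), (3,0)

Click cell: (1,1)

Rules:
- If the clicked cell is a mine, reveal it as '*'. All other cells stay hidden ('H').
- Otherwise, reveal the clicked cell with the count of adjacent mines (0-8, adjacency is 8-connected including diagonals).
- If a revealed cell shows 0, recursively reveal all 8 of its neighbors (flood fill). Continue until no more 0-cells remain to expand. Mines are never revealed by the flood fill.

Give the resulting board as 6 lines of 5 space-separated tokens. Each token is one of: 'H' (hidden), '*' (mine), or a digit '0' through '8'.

H H H H H
H * H H H
H H H H H
H H H H H
H H H H H
H H H H H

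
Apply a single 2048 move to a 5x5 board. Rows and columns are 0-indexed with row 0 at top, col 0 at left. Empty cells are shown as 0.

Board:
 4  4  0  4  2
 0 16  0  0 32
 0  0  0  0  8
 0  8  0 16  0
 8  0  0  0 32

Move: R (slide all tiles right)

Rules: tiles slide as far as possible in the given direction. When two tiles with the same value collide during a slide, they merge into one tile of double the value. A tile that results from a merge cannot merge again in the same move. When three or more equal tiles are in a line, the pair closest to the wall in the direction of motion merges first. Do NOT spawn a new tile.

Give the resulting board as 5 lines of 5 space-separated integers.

Answer:  0  0  4  8  2
 0  0  0 16 32
 0  0  0  0  8
 0  0  0  8 16
 0  0  0  8 32

Derivation:
Slide right:
row 0: [4, 4, 0, 4, 2] -> [0, 0, 4, 8, 2]
row 1: [0, 16, 0, 0, 32] -> [0, 0, 0, 16, 32]
row 2: [0, 0, 0, 0, 8] -> [0, 0, 0, 0, 8]
row 3: [0, 8, 0, 16, 0] -> [0, 0, 0, 8, 16]
row 4: [8, 0, 0, 0, 32] -> [0, 0, 0, 8, 32]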